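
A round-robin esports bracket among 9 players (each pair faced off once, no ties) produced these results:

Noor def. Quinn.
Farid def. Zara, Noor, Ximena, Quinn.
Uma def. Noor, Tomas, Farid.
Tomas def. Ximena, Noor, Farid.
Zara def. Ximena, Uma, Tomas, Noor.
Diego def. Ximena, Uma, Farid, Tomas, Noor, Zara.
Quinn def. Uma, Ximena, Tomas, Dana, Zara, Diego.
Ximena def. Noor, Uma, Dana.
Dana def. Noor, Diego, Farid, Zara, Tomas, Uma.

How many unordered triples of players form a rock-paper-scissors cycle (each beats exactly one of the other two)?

Win totals: Ximena 3, Quinn 6, Uma 3, Tomas 3, Zara 4, Farid 4, Noor 1, Diego 6, Dana 6.
A player with w wins dominates both others in C(w,2) triples; summing gives 3 + 15 + 3 + 3 + 6 + 6 + 0 + 15 + 15 = 66 transitive triples.
Total triples C(9,3) = 84, so cyclic triples = 84 − 66 = 18.

18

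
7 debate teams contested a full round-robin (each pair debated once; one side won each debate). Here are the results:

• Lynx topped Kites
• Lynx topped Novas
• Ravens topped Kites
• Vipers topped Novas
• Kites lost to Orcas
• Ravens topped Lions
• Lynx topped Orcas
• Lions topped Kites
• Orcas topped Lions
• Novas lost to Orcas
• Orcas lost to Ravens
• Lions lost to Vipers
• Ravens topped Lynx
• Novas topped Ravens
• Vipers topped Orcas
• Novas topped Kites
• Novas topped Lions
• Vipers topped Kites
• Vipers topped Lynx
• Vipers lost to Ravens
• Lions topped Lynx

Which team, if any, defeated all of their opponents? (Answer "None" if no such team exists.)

Highest win total is Vipers with 5 (out of 6 possible).
Vipers lost to Ravens, so no team went undefeated.

None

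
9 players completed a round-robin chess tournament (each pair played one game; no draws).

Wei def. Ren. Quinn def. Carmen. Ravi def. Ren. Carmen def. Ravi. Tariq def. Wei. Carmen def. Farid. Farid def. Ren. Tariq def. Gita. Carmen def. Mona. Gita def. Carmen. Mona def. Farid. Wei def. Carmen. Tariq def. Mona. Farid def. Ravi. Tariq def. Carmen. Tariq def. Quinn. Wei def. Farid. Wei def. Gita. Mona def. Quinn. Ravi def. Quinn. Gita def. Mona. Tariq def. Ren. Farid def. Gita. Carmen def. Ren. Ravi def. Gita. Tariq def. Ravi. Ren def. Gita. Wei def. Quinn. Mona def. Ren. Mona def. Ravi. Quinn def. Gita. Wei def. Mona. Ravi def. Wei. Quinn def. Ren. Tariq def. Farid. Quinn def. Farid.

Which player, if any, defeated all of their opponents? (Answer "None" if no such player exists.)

Tariq

Tariq has 8 wins out of 8 opponents — a perfect record.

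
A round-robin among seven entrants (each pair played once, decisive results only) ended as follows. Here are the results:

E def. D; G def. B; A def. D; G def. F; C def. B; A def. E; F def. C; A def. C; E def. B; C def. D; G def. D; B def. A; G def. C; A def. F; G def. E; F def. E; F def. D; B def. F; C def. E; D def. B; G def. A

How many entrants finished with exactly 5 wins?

Win totals: A 4, B 2, C 3, D 1, E 2, F 3, G 6.
No entrant has exactly 5 wins.

0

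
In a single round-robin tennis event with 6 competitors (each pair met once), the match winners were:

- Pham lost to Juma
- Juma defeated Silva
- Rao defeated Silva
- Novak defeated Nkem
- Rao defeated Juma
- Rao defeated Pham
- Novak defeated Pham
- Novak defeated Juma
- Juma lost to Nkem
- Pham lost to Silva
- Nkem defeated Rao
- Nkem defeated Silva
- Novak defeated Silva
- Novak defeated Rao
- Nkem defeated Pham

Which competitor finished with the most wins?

Novak

Win totals: Silva 1, Novak 5, Pham 0, Juma 2, Rao 3, Nkem 4.
Novak leads with 5 wins (next highest: 4).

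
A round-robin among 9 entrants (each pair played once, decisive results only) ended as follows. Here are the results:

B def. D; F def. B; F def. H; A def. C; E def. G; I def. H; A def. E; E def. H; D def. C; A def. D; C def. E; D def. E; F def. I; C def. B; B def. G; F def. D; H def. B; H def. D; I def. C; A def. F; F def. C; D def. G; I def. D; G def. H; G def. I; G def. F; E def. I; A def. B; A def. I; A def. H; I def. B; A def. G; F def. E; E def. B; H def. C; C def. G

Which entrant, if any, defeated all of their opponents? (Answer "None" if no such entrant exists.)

A has 8 wins out of 8 opponents — a perfect record.

A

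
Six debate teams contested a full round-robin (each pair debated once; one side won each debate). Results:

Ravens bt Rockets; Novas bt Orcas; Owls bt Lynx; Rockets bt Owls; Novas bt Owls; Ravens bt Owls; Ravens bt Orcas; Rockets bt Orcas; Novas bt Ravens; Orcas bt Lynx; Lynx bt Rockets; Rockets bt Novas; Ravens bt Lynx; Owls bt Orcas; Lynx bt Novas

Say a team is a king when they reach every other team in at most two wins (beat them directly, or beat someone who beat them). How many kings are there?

4

Rockets reaches everyone (king).
Novas reaches everyone (king).
Lynx reaches everyone (king).
Orcas cannot reach Ravens, Owls in two steps.
Ravens reaches everyone (king).
Owls cannot reach Ravens in two steps.
Kings: Rockets, Novas, Lynx, Ravens — 4.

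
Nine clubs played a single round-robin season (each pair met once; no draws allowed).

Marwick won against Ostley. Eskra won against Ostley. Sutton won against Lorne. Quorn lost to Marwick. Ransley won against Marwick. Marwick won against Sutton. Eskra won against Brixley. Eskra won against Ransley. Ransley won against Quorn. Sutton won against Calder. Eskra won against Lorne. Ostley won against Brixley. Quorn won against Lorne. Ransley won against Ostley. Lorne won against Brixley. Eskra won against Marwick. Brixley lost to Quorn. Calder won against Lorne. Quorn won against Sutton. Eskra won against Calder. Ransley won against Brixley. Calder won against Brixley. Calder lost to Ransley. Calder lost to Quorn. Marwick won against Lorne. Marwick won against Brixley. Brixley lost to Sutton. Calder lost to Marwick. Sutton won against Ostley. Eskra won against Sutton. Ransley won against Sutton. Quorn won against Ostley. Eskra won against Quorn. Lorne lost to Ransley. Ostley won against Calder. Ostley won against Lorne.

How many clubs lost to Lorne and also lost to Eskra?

Lorne beat: Brixley.
Eskra beat: Ostley, Lorne, Sutton, Brixley, Ransley, Calder, Quorn, Marwick.
Both beat: Brixley — 1.

1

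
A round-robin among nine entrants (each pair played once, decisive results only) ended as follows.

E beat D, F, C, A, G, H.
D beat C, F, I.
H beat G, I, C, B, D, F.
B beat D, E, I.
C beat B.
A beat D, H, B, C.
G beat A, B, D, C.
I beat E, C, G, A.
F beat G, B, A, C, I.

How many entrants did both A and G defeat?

A beat: B, C, D, H.
G beat: A, B, C, D.
Both beat: B, C, D — 3.

3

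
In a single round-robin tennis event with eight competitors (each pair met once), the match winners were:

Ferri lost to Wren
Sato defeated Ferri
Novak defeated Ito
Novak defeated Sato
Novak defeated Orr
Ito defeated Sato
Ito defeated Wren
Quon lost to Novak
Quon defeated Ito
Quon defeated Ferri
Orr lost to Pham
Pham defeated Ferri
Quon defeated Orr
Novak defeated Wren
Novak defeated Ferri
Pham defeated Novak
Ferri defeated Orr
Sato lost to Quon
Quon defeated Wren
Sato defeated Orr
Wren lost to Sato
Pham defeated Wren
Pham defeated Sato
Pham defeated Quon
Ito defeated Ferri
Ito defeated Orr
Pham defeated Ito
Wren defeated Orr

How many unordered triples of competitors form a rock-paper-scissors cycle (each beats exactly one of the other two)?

0

Win totals: Pham 7, Sato 3, Wren 2, Quon 5, Ito 4, Novak 6, Ferri 1, Orr 0.
A competitor with w wins dominates both others in C(w,2) triples; summing gives 21 + 3 + 1 + 10 + 6 + 15 + 0 + 0 = 56 transitive triples.
Total triples C(8,3) = 56, so cyclic triples = 56 − 56 = 0.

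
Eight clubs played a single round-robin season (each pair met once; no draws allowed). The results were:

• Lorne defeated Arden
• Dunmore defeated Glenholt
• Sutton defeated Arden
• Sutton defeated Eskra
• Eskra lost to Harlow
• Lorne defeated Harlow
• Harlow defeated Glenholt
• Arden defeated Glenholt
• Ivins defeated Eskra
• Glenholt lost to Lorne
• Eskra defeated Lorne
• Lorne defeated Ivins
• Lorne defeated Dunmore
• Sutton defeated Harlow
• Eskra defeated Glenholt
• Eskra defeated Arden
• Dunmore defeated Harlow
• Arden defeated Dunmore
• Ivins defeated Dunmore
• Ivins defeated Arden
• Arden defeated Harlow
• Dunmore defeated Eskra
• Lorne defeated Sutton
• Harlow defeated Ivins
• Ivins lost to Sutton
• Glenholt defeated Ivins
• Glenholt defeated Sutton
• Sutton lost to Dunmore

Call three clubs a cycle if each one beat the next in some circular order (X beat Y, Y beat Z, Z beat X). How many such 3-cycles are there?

Win totals: Glenholt 2, Sutton 4, Ivins 3, Eskra 3, Dunmore 4, Lorne 6, Harlow 3, Arden 3.
A club with w wins dominates both others in C(w,2) triples; summing gives 1 + 6 + 3 + 3 + 6 + 15 + 3 + 3 = 40 transitive triples.
Total triples C(8,3) = 56, so cyclic triples = 56 − 40 = 16.

16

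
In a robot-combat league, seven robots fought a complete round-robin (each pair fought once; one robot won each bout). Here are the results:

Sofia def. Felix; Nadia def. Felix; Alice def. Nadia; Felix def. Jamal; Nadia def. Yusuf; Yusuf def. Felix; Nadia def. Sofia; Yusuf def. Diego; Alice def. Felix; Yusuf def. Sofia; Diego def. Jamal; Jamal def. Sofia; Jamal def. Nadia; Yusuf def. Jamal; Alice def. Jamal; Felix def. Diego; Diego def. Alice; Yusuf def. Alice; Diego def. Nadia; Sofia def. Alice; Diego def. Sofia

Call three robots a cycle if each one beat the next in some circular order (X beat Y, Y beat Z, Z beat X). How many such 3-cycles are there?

Win totals: Felix 2, Sofia 2, Alice 3, Jamal 2, Nadia 3, Diego 4, Yusuf 5.
A robot with w wins dominates both others in C(w,2) triples; summing gives 1 + 1 + 3 + 1 + 3 + 6 + 10 = 25 transitive triples.
Total triples C(7,3) = 35, so cyclic triples = 35 − 25 = 10.

10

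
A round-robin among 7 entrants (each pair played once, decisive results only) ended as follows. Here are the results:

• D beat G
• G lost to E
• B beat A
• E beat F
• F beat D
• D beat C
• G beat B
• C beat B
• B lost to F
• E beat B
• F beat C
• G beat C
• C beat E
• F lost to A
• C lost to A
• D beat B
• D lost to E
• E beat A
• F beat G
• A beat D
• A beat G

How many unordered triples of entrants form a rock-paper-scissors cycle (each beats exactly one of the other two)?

Win totals: A 4, B 1, C 2, D 3, E 5, F 4, G 2.
An entrant with w wins dominates both others in C(w,2) triples; summing gives 6 + 0 + 1 + 3 + 10 + 6 + 1 = 27 transitive triples.
Total triples C(7,3) = 35, so cyclic triples = 35 − 27 = 8.

8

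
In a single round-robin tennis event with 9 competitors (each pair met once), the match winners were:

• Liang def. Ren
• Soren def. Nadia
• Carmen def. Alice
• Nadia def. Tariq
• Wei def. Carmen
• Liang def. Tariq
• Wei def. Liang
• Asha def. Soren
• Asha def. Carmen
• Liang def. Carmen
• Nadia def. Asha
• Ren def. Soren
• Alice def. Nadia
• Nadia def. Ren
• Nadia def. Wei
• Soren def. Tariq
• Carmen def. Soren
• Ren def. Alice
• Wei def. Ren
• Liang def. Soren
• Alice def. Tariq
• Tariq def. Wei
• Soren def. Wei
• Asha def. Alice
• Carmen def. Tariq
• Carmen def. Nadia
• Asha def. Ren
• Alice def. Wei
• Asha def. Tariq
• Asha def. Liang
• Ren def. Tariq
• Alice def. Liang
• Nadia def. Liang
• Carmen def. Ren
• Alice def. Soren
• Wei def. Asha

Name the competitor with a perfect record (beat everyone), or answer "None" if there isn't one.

None

Highest win total is Asha with 6 (out of 8 possible).
Asha lost to Nadia, Wei, so no competitor went undefeated.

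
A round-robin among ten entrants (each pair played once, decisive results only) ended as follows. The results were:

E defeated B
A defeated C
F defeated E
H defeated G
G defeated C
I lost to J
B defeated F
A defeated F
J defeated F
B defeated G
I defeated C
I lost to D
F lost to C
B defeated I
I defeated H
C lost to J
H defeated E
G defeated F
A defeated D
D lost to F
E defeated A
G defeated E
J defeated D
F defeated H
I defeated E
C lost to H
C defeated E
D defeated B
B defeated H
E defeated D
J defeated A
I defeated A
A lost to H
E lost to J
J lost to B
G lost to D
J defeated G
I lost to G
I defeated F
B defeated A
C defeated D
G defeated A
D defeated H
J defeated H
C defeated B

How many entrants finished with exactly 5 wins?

2

Win totals: A 3, B 6, C 4, D 4, E 3, F 3, G 5, H 4, I 5, J 8.
Exactly 5: G, I — 2 entrants.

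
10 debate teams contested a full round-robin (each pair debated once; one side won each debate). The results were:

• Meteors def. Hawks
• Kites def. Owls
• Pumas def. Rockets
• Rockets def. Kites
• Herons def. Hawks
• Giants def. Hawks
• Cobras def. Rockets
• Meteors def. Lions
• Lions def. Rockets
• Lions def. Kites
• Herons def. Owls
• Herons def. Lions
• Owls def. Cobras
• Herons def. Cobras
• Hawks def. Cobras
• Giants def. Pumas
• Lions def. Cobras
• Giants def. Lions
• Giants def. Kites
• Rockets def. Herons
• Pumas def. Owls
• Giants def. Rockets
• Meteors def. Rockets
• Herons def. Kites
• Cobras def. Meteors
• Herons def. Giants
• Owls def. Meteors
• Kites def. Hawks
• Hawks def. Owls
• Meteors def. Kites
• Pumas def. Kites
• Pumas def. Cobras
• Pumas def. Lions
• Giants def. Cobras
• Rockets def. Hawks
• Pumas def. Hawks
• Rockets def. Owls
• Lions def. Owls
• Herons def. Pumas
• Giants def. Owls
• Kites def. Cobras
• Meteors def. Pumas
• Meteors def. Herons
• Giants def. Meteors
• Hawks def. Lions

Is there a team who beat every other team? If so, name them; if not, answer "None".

None

Highest win total is Giants with 8 (out of 9 possible).
Giants lost to Herons, so no team went undefeated.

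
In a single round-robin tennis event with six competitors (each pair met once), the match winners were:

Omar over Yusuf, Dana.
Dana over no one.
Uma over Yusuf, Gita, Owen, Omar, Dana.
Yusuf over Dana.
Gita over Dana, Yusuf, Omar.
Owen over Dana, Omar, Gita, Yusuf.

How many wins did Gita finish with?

Gita's results: beat Dana, Omar, Yusuf; lost to Uma, Owen.
That is 3 wins.

3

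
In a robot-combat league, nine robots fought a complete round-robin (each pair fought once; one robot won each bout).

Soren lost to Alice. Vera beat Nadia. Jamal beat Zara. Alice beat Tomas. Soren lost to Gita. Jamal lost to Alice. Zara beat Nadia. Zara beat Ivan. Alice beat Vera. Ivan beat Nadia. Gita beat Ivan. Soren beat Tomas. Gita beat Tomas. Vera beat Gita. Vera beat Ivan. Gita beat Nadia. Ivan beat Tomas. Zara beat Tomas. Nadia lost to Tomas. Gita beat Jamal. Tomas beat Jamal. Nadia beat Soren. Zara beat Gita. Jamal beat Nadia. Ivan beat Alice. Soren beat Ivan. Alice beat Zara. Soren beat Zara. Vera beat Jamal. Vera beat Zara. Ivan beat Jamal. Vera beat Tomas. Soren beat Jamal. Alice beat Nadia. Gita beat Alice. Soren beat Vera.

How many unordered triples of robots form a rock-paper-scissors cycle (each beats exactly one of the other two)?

15

Win totals: Vera 6, Tomas 2, Gita 6, Nadia 1, Zara 4, Alice 6, Soren 5, Ivan 4, Jamal 2.
A robot with w wins dominates both others in C(w,2) triples; summing gives 15 + 1 + 15 + 0 + 6 + 15 + 10 + 6 + 1 = 69 transitive triples.
Total triples C(9,3) = 84, so cyclic triples = 84 − 69 = 15.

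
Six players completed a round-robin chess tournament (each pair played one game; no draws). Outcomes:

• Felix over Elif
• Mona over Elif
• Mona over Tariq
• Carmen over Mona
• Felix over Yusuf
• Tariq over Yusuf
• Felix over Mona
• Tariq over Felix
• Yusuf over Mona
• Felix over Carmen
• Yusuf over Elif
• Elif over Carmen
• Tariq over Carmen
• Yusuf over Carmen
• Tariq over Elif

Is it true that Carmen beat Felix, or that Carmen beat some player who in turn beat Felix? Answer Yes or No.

Carmen did not beat Felix directly.
Carmen beat Mona, but each of them lost to Felix. No two-step path.

No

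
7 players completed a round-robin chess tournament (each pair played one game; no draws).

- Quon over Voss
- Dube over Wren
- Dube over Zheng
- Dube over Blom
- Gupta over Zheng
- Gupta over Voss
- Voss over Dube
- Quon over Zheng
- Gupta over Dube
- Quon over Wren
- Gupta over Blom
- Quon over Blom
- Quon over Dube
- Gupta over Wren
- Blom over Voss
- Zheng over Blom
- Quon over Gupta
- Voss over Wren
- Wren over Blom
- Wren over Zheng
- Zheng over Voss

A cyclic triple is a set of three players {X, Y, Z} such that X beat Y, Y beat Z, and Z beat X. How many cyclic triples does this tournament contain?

4

Win totals: Gupta 5, Zheng 2, Quon 6, Wren 2, Dube 3, Voss 2, Blom 1.
A player with w wins dominates both others in C(w,2) triples; summing gives 10 + 1 + 15 + 1 + 3 + 1 + 0 = 31 transitive triples.
Total triples C(7,3) = 35, so cyclic triples = 35 − 31 = 4.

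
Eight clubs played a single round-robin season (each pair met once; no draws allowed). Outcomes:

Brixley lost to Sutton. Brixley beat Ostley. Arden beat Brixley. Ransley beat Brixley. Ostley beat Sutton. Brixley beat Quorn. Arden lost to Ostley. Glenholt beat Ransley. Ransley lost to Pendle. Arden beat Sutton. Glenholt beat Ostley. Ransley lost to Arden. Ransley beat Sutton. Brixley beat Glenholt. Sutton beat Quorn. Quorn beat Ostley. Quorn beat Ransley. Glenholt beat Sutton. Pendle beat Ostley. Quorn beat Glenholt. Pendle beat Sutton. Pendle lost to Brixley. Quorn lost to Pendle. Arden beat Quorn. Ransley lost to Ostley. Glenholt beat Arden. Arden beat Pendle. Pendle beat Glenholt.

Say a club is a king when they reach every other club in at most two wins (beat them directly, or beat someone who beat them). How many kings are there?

4

Glenholt reaches everyone (king).
Arden reaches everyone (king).
Quorn cannot reach Pendle in two steps.
Pendle reaches everyone (king).
Sutton cannot reach Arden in two steps.
Brixley reaches everyone (king).
Ransley cannot reach Arden in two steps.
Ostley cannot reach Glenholt in two steps.
Kings: Glenholt, Arden, Pendle, Brixley — 4.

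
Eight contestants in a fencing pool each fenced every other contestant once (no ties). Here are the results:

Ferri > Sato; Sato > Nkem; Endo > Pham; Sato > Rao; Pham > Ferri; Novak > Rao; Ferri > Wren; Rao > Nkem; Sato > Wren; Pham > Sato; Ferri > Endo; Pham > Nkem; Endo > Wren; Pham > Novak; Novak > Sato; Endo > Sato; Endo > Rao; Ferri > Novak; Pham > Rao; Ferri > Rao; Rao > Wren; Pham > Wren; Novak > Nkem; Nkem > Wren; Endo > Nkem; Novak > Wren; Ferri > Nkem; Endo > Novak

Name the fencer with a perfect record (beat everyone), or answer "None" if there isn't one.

None

Highest win total is Pham with 6 (out of 7 possible).
Pham lost to Endo, so no fencer went undefeated.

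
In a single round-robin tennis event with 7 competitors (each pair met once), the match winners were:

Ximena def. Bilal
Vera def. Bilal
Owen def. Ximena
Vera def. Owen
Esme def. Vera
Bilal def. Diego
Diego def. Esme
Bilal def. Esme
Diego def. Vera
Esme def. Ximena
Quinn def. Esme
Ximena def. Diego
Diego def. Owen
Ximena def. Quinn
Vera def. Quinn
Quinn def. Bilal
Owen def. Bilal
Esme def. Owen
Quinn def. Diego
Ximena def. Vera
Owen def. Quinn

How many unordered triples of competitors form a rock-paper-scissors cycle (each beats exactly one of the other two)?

13

Win totals: Vera 3, Quinn 3, Diego 3, Esme 3, Ximena 4, Owen 3, Bilal 2.
A competitor with w wins dominates both others in C(w,2) triples; summing gives 3 + 3 + 3 + 3 + 6 + 3 + 1 = 22 transitive triples.
Total triples C(7,3) = 35, so cyclic triples = 35 − 22 = 13.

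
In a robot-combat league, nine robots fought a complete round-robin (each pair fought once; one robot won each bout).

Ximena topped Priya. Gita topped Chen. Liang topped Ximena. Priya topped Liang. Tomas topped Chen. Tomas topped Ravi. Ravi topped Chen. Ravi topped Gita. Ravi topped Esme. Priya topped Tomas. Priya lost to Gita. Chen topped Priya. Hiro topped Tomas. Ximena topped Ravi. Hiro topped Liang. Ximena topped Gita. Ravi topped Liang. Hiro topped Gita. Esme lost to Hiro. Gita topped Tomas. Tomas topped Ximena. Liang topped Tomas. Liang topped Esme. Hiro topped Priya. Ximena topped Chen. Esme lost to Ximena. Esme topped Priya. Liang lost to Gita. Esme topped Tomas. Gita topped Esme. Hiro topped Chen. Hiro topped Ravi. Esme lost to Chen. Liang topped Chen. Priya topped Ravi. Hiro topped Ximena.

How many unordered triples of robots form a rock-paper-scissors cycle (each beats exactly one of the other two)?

Win totals: Ximena 5, Tomas 3, Hiro 8, Esme 2, Gita 5, Chen 2, Priya 3, Liang 4, Ravi 4.
A robot with w wins dominates both others in C(w,2) triples; summing gives 10 + 3 + 28 + 1 + 10 + 1 + 3 + 6 + 6 = 68 transitive triples.
Total triples C(9,3) = 84, so cyclic triples = 84 − 68 = 16.

16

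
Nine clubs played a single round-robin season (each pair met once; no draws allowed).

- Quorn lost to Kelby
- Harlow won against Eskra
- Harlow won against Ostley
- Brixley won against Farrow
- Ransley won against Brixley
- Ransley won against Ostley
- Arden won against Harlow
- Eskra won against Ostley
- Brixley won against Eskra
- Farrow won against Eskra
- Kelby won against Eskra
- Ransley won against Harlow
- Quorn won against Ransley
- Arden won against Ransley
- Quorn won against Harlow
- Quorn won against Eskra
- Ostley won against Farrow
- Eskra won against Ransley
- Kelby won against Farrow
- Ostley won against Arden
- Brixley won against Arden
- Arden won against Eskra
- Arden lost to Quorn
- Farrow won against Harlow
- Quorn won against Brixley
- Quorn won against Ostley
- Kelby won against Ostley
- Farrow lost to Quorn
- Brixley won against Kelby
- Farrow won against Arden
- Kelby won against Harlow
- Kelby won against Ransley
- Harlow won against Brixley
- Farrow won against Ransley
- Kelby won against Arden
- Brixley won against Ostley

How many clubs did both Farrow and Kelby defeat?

Farrow beat: Ransley, Eskra, Harlow, Arden.
Kelby beat: Ransley, Farrow, Quorn, Eskra, Ostley, Harlow, Arden.
Both beat: Ransley, Eskra, Harlow, Arden — 4.

4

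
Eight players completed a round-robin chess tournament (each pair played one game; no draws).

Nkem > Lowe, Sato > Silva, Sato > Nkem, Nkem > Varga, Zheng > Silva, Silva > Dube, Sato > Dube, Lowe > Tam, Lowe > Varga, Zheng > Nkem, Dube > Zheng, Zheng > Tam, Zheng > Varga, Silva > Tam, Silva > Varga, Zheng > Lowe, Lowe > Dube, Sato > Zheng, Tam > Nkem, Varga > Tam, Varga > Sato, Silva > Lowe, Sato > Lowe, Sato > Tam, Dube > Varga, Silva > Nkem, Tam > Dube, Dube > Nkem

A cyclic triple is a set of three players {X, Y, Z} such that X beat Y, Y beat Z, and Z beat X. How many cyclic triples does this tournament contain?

Win totals: Tam 2, Silva 5, Zheng 5, Lowe 3, Dube 3, Varga 2, Sato 6, Nkem 2.
A player with w wins dominates both others in C(w,2) triples; summing gives 1 + 10 + 10 + 3 + 3 + 1 + 15 + 1 = 44 transitive triples.
Total triples C(8,3) = 56, so cyclic triples = 56 − 44 = 12.

12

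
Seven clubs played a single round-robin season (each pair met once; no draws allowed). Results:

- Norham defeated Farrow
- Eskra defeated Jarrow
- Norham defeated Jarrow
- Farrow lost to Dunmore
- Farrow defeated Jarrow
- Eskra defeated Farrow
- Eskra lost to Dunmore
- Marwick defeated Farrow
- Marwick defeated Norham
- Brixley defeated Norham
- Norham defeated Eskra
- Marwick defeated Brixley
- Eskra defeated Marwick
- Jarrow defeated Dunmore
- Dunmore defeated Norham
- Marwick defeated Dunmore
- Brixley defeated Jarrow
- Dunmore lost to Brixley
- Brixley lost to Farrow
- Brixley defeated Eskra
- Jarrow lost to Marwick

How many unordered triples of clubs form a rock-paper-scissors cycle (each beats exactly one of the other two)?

9

Win totals: Dunmore 3, Marwick 5, Eskra 3, Farrow 2, Norham 3, Jarrow 1, Brixley 4.
A club with w wins dominates both others in C(w,2) triples; summing gives 3 + 10 + 3 + 1 + 3 + 0 + 6 = 26 transitive triples.
Total triples C(7,3) = 35, so cyclic triples = 35 − 26 = 9.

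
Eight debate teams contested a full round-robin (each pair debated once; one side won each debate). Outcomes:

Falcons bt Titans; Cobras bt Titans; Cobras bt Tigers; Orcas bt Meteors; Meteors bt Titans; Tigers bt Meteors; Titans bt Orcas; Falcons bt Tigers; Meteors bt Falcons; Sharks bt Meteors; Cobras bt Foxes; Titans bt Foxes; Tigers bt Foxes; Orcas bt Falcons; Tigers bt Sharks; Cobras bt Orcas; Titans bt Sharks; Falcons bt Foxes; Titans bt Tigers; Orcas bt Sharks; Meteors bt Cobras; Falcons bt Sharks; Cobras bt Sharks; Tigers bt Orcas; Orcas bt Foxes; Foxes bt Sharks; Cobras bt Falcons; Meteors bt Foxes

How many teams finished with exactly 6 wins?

1

Win totals: Falcons 4, Foxes 1, Cobras 6, Tigers 4, Meteors 4, Sharks 1, Titans 4, Orcas 4.
Exactly 6: Cobras — 1 team.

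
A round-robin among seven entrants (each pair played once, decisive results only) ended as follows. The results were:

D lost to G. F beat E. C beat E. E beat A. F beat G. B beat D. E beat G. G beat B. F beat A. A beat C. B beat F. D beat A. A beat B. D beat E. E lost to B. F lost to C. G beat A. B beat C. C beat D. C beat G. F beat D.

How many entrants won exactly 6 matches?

Win totals: A 2, B 4, C 4, D 2, E 2, F 4, G 3.
No entrant has exactly 6 wins.

0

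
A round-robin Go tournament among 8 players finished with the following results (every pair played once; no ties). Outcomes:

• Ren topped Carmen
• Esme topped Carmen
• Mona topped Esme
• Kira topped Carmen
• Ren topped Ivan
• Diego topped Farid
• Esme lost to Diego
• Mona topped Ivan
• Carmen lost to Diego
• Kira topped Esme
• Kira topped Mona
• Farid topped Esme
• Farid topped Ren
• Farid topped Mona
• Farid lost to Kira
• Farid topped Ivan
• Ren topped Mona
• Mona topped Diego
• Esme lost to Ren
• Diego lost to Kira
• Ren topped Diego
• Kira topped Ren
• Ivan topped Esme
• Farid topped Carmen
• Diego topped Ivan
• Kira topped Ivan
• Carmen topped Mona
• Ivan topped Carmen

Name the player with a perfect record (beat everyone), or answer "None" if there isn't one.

Kira has 7 wins out of 7 opponents — a perfect record.

Kira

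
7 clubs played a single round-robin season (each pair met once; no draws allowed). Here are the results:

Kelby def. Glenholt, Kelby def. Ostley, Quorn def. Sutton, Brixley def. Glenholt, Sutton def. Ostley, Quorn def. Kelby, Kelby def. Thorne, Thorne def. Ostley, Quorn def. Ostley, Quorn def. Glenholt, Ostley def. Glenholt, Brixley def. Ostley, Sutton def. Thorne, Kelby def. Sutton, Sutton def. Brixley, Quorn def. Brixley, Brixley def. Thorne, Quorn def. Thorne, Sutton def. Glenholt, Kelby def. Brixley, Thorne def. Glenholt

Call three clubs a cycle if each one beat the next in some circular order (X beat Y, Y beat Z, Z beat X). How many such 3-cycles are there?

Win totals: Quorn 6, Brixley 3, Kelby 5, Sutton 4, Thorne 2, Ostley 1, Glenholt 0.
A club with w wins dominates both others in C(w,2) triples; summing gives 15 + 3 + 10 + 6 + 1 + 0 + 0 = 35 transitive triples.
Total triples C(7,3) = 35, so cyclic triples = 35 − 35 = 0.

0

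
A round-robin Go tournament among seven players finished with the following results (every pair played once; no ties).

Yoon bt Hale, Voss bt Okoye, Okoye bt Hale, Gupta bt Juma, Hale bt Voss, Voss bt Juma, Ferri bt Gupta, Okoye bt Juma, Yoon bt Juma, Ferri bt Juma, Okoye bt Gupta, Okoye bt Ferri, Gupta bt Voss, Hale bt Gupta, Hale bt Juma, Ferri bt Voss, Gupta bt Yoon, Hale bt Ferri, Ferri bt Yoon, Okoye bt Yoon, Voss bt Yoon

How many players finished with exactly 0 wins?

Win totals: Ferri 4, Hale 4, Gupta 3, Voss 3, Yoon 2, Juma 0, Okoye 5.
Exactly 0: Juma — 1 player.

1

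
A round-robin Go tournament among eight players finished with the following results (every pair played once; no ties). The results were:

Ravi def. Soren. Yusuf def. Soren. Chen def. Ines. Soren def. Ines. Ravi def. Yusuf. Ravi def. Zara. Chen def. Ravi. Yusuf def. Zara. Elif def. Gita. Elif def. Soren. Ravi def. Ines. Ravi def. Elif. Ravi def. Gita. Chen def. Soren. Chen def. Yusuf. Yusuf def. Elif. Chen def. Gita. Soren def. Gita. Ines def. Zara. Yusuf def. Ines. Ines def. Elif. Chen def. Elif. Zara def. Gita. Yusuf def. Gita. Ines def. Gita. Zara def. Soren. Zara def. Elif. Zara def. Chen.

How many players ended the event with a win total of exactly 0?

Win totals: Elif 2, Gita 0, Ines 3, Ravi 6, Chen 6, Yusuf 5, Zara 4, Soren 2.
Exactly 0: Gita — 1 player.

1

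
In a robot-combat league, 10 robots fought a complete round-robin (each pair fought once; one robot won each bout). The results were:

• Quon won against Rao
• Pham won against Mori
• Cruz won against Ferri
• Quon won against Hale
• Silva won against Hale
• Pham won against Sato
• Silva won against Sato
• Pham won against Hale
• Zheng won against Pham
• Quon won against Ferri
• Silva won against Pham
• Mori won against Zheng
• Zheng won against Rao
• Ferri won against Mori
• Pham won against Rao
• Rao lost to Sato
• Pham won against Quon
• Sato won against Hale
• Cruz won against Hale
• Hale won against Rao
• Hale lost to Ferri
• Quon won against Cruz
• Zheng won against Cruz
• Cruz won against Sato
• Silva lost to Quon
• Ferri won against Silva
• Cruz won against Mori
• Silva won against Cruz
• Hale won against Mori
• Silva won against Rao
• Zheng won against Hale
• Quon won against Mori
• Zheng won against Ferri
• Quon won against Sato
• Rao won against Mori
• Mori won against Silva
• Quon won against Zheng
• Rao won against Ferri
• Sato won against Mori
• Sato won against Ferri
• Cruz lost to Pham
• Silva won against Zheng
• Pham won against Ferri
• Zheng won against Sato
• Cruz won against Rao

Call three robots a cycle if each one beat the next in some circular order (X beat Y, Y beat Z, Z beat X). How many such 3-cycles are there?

Win totals: Pham 7, Zheng 6, Silva 6, Sato 4, Cruz 5, Mori 2, Quon 8, Ferri 3, Hale 2, Rao 2.
A robot with w wins dominates both others in C(w,2) triples; summing gives 21 + 15 + 15 + 6 + 10 + 1 + 28 + 3 + 1 + 1 = 101 transitive triples.
Total triples C(10,3) = 120, so cyclic triples = 120 − 101 = 19.

19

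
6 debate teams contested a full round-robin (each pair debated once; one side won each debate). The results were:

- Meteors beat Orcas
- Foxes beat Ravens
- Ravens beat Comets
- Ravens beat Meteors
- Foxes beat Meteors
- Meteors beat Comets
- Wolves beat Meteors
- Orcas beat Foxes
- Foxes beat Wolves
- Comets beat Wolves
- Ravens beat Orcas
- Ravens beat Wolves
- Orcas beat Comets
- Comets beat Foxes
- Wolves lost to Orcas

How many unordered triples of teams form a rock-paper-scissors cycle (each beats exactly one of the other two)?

6

Win totals: Ravens 4, Wolves 1, Comets 2, Orcas 3, Meteors 2, Foxes 3.
A team with w wins dominates both others in C(w,2) triples; summing gives 6 + 0 + 1 + 3 + 1 + 3 = 14 transitive triples.
Total triples C(6,3) = 20, so cyclic triples = 20 − 14 = 6.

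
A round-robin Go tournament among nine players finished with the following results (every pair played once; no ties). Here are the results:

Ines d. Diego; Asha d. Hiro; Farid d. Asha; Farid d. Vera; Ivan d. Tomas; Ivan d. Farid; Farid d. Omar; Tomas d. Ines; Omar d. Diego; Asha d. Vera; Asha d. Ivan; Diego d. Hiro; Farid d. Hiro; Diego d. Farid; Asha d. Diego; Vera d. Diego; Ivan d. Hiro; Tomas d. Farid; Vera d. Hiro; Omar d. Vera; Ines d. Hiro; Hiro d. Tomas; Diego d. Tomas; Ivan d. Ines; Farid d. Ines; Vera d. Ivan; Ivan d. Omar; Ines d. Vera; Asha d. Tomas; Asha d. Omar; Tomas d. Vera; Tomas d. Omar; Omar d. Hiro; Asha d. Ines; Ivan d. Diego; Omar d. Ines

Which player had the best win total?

Asha

Win totals: Farid 5, Ivan 6, Tomas 4, Asha 7, Diego 3, Vera 3, Ines 3, Omar 4, Hiro 1.
Asha leads with 7 wins (next highest: 6).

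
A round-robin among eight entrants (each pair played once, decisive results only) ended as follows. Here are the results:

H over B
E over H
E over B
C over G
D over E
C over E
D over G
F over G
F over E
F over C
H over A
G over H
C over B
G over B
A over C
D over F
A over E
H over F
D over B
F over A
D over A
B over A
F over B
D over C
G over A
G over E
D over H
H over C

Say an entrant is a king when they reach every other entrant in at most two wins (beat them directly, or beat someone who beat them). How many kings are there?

A cannot reach D, F in two steps.
B cannot reach D, F, G, H in two steps.
C cannot reach D, F in two steps.
D reaches everyone (king).
E cannot reach D, G in two steps.
F cannot reach D in two steps.
G cannot reach D in two steps.
H cannot reach D in two steps.
Kings: D — 1.

1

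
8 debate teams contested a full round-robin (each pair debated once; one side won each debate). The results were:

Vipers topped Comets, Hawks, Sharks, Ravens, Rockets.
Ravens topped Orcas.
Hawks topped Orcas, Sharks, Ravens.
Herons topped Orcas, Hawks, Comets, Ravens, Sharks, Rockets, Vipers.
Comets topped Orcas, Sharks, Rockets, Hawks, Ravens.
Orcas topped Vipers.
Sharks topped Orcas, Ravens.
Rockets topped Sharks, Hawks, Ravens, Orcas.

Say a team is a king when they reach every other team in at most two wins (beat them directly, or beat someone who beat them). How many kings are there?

Rockets cannot reach Comets, Herons in two steps.
Comets cannot reach Herons in two steps.
Ravens cannot reach Rockets, Comets, Hawks, Sharks, Herons in two steps.
Hawks cannot reach Rockets, Comets, Herons in two steps.
Sharks cannot reach Rockets, Comets, Hawks, Herons in two steps.
Herons reaches everyone (king).
Orcas cannot reach Herons in two steps.
Vipers cannot reach Herons in two steps.
Kings: Herons — 1.

1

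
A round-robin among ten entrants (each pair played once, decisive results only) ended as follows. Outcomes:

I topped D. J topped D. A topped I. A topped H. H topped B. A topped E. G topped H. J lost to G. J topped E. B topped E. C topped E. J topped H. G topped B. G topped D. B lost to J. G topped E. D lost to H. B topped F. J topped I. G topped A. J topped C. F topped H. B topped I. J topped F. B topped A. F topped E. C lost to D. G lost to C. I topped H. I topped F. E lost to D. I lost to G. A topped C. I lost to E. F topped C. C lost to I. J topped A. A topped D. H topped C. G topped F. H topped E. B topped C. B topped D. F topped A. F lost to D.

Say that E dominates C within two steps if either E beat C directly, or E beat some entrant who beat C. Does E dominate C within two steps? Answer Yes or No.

E did not beat C directly.
E beat I. Of those, I beat C.

Yes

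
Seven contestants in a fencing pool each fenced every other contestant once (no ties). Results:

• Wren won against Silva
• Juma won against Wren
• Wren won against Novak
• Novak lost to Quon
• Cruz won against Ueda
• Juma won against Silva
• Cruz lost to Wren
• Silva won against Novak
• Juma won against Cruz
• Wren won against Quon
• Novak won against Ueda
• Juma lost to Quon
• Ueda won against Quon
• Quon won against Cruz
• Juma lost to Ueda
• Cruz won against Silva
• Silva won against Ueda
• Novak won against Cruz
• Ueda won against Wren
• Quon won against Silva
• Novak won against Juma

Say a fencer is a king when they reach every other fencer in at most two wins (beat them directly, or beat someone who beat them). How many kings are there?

Juma reaches everyone (king).
Silva reaches everyone (king).
Wren reaches everyone (king).
Quon reaches everyone (king).
Novak reaches everyone (king).
Cruz reaches everyone (king).
Ueda reaches everyone (king).
Kings: Juma, Silva, Wren, Quon, Novak, Cruz, Ueda — 7.

7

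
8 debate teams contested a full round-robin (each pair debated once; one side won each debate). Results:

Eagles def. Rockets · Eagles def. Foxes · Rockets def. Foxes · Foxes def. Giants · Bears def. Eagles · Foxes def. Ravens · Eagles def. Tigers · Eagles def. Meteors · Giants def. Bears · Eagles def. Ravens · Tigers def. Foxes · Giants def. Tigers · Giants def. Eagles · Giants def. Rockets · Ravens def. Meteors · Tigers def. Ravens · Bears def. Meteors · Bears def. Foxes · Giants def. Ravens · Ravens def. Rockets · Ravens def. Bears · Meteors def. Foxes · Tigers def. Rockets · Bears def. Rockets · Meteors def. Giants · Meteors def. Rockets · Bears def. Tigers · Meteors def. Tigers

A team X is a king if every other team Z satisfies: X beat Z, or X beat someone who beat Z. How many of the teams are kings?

Meteors reaches everyone (king).
Rockets cannot reach Meteors, Bears, Eagles, Tigers in two steps.
Giants reaches everyone (king).
Bears reaches everyone (king).
Foxes reaches everyone (king).
Ravens reaches everyone (king).
Eagles reaches everyone (king).
Tigers cannot reach Eagles in two steps.
Kings: Meteors, Giants, Bears, Foxes, Ravens, Eagles — 6.

6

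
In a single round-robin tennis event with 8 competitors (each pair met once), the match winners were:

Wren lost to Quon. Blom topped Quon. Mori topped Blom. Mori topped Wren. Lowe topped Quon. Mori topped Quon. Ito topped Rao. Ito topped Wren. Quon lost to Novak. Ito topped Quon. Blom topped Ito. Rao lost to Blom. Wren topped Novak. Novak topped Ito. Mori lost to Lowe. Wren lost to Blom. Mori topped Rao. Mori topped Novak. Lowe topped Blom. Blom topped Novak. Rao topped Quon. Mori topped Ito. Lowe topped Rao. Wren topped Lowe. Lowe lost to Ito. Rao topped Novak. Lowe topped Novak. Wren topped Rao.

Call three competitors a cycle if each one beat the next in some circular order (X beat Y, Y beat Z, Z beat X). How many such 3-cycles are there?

10

Win totals: Lowe 5, Wren 3, Blom 5, Mori 6, Rao 2, Ito 4, Novak 2, Quon 1.
A competitor with w wins dominates both others in C(w,2) triples; summing gives 10 + 3 + 10 + 15 + 1 + 6 + 1 + 0 = 46 transitive triples.
Total triples C(8,3) = 56, so cyclic triples = 56 − 46 = 10.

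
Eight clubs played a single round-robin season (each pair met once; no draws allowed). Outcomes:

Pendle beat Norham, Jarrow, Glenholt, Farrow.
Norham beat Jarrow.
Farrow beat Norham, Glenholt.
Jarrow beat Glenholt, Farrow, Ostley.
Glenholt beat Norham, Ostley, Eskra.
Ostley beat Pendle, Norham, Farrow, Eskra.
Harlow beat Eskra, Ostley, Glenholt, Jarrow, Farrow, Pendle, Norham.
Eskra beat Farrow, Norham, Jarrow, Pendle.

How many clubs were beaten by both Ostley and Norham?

Ostley beat: Pendle, Eskra, Farrow, Norham.
Norham beat: Jarrow.
No one was beaten by both.

0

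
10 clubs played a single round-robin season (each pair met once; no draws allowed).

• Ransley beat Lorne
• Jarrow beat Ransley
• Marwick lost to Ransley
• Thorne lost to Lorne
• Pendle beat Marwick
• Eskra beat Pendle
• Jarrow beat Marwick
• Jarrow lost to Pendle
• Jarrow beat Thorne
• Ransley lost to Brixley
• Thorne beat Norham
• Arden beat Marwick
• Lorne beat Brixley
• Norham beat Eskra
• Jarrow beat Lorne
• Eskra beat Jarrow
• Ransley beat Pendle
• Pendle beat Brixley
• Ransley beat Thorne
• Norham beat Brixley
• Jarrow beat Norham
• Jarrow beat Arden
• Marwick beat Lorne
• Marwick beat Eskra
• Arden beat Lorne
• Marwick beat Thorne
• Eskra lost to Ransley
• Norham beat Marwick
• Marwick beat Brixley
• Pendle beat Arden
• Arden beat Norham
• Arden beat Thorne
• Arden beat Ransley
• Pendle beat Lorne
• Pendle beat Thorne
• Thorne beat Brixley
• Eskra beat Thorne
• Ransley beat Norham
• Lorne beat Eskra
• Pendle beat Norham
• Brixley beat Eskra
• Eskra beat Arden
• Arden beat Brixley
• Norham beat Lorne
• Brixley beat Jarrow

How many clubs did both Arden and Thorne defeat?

Arden beat: Ransley, Lorne, Norham, Brixley, Marwick, Thorne.
Thorne beat: Norham, Brixley.
Both beat: Norham, Brixley — 2.

2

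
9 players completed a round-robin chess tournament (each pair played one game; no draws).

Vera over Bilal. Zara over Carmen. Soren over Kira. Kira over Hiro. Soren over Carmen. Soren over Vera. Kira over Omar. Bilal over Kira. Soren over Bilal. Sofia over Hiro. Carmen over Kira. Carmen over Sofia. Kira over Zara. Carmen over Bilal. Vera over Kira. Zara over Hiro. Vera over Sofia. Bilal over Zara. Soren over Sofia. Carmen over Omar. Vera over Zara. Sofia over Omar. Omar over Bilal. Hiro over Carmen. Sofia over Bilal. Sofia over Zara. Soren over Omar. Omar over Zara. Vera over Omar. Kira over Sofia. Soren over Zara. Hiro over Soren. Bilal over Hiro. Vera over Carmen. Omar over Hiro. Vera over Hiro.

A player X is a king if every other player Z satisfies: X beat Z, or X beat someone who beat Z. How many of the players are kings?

3

Omar cannot reach Vera, Sofia in two steps.
Soren reaches everyone (king).
Zara cannot reach Vera in two steps.
Vera reaches everyone (king).
Bilal cannot reach Vera in two steps.
Carmen cannot reach Soren, Vera in two steps.
Sofia cannot reach Vera in two steps.
Kira cannot reach Vera in two steps.
Hiro reaches everyone (king).
Kings: Soren, Vera, Hiro — 3.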